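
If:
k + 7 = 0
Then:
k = -7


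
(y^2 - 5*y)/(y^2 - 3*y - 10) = y/(y + 2)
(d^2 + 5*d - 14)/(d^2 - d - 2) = (d + 7)/(d + 1)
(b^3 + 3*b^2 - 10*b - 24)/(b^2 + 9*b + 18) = (b^3 + 3*b^2 - 10*b - 24)/(b^2 + 9*b + 18)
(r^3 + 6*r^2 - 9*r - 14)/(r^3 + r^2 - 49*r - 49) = (r - 2)/(r - 7)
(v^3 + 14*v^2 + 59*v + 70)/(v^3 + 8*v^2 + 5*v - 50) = (v^2 + 9*v + 14)/(v^2 + 3*v - 10)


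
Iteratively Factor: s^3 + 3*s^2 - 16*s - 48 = (s + 3)*(s^2 - 16) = (s - 4)*(s + 3)*(s + 4)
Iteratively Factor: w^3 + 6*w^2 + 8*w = (w)*(w^2 + 6*w + 8) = w*(w + 4)*(w + 2)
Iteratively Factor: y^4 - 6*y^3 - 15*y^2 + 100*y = (y - 5)*(y^3 - y^2 - 20*y) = (y - 5)*(y + 4)*(y^2 - 5*y) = y*(y - 5)*(y + 4)*(y - 5)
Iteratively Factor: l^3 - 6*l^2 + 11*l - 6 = (l - 3)*(l^2 - 3*l + 2) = (l - 3)*(l - 2)*(l - 1)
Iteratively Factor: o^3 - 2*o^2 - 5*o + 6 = (o - 1)*(o^2 - o - 6) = (o - 3)*(o - 1)*(o + 2)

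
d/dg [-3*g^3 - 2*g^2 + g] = -9*g^2 - 4*g + 1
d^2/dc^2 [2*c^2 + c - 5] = 4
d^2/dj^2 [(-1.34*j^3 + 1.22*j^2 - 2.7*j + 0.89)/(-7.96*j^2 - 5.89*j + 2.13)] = (2.27373675443232e-13*j^5 + 5.6843418860808e-14*j^4 + 594.964268*j^3 - 563.327508*j^2 + 60.78174*j - 35.254738)/(504.358336*j^6 + 1119.599472*j^5 + 423.566724*j^4 - 394.846163*j^3 - 113.341347*j^2 + 80.167023*j - 9.663597)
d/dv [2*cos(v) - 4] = -2*sin(v)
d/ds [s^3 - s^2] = s*(3*s - 2)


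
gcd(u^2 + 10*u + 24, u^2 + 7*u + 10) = 1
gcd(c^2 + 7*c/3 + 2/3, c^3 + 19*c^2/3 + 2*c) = c + 1/3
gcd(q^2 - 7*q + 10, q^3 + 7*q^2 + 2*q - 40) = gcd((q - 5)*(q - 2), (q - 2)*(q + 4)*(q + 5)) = q - 2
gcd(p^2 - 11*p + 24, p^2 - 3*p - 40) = p - 8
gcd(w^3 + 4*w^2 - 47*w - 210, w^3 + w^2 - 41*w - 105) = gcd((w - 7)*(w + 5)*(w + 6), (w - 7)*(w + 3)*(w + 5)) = w^2 - 2*w - 35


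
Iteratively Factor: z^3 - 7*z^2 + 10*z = (z)*(z^2 - 7*z + 10) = z*(z - 2)*(z - 5)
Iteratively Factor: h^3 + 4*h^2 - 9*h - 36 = (h + 4)*(h^2 - 9) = (h - 3)*(h + 4)*(h + 3)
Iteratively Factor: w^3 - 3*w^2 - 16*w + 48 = (w - 4)*(w^2 + w - 12) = (w - 4)*(w + 4)*(w - 3)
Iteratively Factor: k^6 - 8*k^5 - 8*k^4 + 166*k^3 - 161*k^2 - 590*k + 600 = (k + 2)*(k^5 - 10*k^4 + 12*k^3 + 142*k^2 - 445*k + 300) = (k - 5)*(k + 2)*(k^4 - 5*k^3 - 13*k^2 + 77*k - 60) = (k - 5)*(k - 3)*(k + 2)*(k^3 - 2*k^2 - 19*k + 20) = (k - 5)^2*(k - 3)*(k + 2)*(k^2 + 3*k - 4) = (k - 5)^2*(k - 3)*(k + 2)*(k + 4)*(k - 1)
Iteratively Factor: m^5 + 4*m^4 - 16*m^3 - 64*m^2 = (m + 4)*(m^4 - 16*m^2) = m*(m + 4)*(m^3 - 16*m) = m*(m - 4)*(m + 4)*(m^2 + 4*m) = m^2*(m - 4)*(m + 4)*(m + 4)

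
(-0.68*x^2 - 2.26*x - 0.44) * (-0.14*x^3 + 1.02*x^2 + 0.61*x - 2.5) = 0.0952*x^5 - 0.3772*x^4 - 2.6584*x^3 - 0.1274*x^2 + 5.3816*x + 1.1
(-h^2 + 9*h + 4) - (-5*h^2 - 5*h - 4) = 4*h^2 + 14*h + 8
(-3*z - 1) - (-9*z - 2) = 6*z + 1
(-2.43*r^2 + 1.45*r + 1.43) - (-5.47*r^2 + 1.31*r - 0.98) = 3.04*r^2 + 0.14*r + 2.41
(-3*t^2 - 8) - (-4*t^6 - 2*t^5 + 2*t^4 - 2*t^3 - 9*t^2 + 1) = 4*t^6 + 2*t^5 - 2*t^4 + 2*t^3 + 6*t^2 - 9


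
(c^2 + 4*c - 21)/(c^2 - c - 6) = (c + 7)/(c + 2)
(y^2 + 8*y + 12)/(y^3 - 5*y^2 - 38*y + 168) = (y + 2)/(y^2 - 11*y + 28)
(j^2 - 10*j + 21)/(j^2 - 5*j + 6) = (j - 7)/(j - 2)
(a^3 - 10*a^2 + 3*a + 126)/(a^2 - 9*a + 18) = (a^2 - 4*a - 21)/(a - 3)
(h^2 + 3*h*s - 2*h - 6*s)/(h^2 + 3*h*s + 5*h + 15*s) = (h - 2)/(h + 5)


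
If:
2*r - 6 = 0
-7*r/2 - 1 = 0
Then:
No Solution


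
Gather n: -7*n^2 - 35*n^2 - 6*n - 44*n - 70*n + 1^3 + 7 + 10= -42*n^2 - 120*n + 18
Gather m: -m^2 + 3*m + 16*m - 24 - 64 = -m^2 + 19*m - 88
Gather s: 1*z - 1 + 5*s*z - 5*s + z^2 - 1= s*(5*z - 5) + z^2 + z - 2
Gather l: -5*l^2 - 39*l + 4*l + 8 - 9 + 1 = -5*l^2 - 35*l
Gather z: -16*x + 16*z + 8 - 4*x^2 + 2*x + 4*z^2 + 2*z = -4*x^2 - 14*x + 4*z^2 + 18*z + 8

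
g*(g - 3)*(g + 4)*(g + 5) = g^4 + 6*g^3 - 7*g^2 - 60*g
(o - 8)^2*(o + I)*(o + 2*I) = o^4 - 16*o^3 + 3*I*o^3 + 62*o^2 - 48*I*o^2 + 32*o + 192*I*o - 128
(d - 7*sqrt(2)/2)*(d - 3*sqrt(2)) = d^2 - 13*sqrt(2)*d/2 + 21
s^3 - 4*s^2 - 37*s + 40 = (s - 8)*(s - 1)*(s + 5)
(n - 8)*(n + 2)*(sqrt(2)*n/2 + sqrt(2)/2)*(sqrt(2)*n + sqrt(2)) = n^4 - 4*n^3 - 27*n^2 - 38*n - 16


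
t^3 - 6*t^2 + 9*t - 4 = (t - 4)*(t - 1)^2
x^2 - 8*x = x*(x - 8)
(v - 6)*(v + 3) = v^2 - 3*v - 18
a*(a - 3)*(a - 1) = a^3 - 4*a^2 + 3*a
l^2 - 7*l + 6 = (l - 6)*(l - 1)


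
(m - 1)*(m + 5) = m^2 + 4*m - 5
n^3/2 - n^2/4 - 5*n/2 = n*(n/2 + 1)*(n - 5/2)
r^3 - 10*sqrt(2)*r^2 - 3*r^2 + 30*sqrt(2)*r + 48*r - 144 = (r - 3)*(r - 6*sqrt(2))*(r - 4*sqrt(2))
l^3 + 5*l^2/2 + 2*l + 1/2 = (l + 1/2)*(l + 1)^2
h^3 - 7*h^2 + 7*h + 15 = (h - 5)*(h - 3)*(h + 1)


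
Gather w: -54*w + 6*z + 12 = -54*w + 6*z + 12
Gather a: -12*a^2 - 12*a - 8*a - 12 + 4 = -12*a^2 - 20*a - 8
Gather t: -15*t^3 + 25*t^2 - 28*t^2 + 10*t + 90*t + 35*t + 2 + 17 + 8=-15*t^3 - 3*t^2 + 135*t + 27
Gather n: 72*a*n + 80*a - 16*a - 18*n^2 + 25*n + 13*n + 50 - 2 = 64*a - 18*n^2 + n*(72*a + 38) + 48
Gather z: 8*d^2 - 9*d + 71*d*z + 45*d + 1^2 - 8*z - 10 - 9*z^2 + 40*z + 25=8*d^2 + 36*d - 9*z^2 + z*(71*d + 32) + 16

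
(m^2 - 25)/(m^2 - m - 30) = (m - 5)/(m - 6)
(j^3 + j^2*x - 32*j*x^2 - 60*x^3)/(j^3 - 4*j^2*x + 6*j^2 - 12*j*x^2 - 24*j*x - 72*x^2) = (j + 5*x)/(j + 6)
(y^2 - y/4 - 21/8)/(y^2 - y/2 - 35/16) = 2*(2*y + 3)/(4*y + 5)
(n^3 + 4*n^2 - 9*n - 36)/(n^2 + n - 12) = n + 3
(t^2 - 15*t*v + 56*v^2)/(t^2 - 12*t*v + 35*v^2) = (t - 8*v)/(t - 5*v)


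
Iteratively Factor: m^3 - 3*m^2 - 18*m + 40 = (m + 4)*(m^2 - 7*m + 10) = (m - 5)*(m + 4)*(m - 2)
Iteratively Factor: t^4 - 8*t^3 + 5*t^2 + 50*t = (t)*(t^3 - 8*t^2 + 5*t + 50) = t*(t + 2)*(t^2 - 10*t + 25) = t*(t - 5)*(t + 2)*(t - 5)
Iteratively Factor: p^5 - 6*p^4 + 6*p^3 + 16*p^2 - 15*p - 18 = (p - 3)*(p^4 - 3*p^3 - 3*p^2 + 7*p + 6) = (p - 3)^2*(p^3 - 3*p - 2) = (p - 3)^2*(p + 1)*(p^2 - p - 2) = (p - 3)^2*(p - 2)*(p + 1)*(p + 1)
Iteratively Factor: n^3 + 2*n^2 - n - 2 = (n + 2)*(n^2 - 1) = (n - 1)*(n + 2)*(n + 1)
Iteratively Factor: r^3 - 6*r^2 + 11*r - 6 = (r - 3)*(r^2 - 3*r + 2) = (r - 3)*(r - 1)*(r - 2)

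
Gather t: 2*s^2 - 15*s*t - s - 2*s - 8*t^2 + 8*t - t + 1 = 2*s^2 - 3*s - 8*t^2 + t*(7 - 15*s) + 1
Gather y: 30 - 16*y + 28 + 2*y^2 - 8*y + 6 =2*y^2 - 24*y + 64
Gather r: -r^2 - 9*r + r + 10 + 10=-r^2 - 8*r + 20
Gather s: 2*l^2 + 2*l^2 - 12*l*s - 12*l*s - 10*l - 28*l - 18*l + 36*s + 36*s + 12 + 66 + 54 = 4*l^2 - 56*l + s*(72 - 24*l) + 132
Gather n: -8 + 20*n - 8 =20*n - 16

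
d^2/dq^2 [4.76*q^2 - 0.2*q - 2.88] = 9.52000000000000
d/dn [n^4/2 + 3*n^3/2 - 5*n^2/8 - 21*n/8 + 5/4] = 2*n^3 + 9*n^2/2 - 5*n/4 - 21/8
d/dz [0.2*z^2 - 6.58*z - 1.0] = 0.4*z - 6.58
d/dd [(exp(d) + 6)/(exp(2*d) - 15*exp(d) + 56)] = (-(exp(d) + 6)*(2*exp(d) - 15) + exp(2*d) - 15*exp(d) + 56)*exp(d)/(exp(2*d) - 15*exp(d) + 56)^2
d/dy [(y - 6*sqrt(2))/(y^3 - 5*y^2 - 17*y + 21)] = (y^3 - 5*y^2 - 17*y + (y - 6*sqrt(2))*(-3*y^2 + 10*y + 17) + 21)/(y^3 - 5*y^2 - 17*y + 21)^2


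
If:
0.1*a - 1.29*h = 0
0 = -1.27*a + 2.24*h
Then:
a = 0.00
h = 0.00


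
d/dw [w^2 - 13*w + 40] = 2*w - 13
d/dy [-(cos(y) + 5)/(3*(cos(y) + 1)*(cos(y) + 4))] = (sin(y)^2 - 10*cos(y) - 22)*sin(y)/(3*(cos(y) + 1)^2*(cos(y) + 4)^2)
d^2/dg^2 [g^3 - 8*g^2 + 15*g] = 6*g - 16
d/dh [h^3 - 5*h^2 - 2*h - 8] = 3*h^2 - 10*h - 2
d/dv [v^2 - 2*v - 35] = 2*v - 2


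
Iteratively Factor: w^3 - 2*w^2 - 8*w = (w + 2)*(w^2 - 4*w) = (w - 4)*(w + 2)*(w)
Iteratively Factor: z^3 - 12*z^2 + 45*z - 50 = (z - 5)*(z^2 - 7*z + 10) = (z - 5)^2*(z - 2)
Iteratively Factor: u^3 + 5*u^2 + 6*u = (u + 3)*(u^2 + 2*u) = u*(u + 3)*(u + 2)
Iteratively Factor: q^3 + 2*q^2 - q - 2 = (q + 2)*(q^2 - 1) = (q + 1)*(q + 2)*(q - 1)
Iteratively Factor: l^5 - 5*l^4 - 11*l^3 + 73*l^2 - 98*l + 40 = (l + 4)*(l^4 - 9*l^3 + 25*l^2 - 27*l + 10) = (l - 1)*(l + 4)*(l^3 - 8*l^2 + 17*l - 10) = (l - 5)*(l - 1)*(l + 4)*(l^2 - 3*l + 2) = (l - 5)*(l - 1)^2*(l + 4)*(l - 2)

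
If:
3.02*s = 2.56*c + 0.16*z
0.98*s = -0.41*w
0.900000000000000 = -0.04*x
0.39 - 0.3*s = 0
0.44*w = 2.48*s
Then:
No Solution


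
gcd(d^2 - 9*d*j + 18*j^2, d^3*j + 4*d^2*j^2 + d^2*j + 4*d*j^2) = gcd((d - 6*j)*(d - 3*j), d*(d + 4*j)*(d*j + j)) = 1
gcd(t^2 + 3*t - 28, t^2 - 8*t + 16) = t - 4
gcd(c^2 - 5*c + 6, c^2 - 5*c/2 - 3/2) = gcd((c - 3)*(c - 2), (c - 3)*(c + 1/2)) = c - 3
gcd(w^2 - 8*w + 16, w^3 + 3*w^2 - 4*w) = 1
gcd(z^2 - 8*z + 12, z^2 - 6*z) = z - 6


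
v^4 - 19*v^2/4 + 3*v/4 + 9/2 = (v - 3/2)^2*(v + 1)*(v + 2)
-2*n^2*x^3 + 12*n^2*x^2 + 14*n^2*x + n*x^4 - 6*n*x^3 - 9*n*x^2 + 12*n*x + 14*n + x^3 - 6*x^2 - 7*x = (-2*n + x)*(x - 7)*(x + 1)*(n*x + 1)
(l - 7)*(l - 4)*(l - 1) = l^3 - 12*l^2 + 39*l - 28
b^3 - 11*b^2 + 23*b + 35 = (b - 7)*(b - 5)*(b + 1)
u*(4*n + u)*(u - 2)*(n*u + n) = 4*n^2*u^3 - 4*n^2*u^2 - 8*n^2*u + n*u^4 - n*u^3 - 2*n*u^2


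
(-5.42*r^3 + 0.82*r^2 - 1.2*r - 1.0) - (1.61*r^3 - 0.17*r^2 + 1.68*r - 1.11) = -7.03*r^3 + 0.99*r^2 - 2.88*r + 0.11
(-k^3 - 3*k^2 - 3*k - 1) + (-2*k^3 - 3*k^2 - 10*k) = -3*k^3 - 6*k^2 - 13*k - 1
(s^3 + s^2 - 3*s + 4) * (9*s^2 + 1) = 9*s^5 + 9*s^4 - 26*s^3 + 37*s^2 - 3*s + 4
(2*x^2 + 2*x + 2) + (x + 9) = 2*x^2 + 3*x + 11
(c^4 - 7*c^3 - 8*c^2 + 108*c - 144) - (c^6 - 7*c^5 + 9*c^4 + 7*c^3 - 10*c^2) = -c^6 + 7*c^5 - 8*c^4 - 14*c^3 + 2*c^2 + 108*c - 144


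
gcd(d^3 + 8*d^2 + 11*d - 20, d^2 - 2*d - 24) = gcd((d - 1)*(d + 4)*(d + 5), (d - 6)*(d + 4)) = d + 4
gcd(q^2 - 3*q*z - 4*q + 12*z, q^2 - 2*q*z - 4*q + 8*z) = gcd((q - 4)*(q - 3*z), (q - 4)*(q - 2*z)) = q - 4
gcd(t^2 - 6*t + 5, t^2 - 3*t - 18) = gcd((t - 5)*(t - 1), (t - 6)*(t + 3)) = 1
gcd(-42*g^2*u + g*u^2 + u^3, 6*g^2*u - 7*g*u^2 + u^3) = -6*g*u + u^2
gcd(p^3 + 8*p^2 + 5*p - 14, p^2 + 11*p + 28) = p + 7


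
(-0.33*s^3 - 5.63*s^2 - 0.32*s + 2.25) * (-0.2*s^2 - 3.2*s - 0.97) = 0.066*s^5 + 2.182*s^4 + 18.4001*s^3 + 6.0351*s^2 - 6.8896*s - 2.1825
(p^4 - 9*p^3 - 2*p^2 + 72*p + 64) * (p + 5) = p^5 - 4*p^4 - 47*p^3 + 62*p^2 + 424*p + 320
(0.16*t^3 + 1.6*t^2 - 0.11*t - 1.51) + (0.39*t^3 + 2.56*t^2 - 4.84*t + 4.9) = 0.55*t^3 + 4.16*t^2 - 4.95*t + 3.39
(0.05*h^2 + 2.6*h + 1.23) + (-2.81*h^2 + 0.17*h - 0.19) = -2.76*h^2 + 2.77*h + 1.04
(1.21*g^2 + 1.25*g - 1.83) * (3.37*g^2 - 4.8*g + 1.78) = 4.0777*g^4 - 1.5955*g^3 - 10.0133*g^2 + 11.009*g - 3.2574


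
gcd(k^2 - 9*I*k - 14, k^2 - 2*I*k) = k - 2*I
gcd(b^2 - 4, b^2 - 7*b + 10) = b - 2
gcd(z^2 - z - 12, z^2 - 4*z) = z - 4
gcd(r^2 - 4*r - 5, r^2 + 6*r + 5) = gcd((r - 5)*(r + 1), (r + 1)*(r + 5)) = r + 1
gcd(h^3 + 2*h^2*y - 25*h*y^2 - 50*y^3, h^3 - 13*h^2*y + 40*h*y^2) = -h + 5*y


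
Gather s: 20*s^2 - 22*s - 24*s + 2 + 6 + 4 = 20*s^2 - 46*s + 12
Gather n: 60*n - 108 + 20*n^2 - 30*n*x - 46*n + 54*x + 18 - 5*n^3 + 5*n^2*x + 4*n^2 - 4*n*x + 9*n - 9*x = -5*n^3 + n^2*(5*x + 24) + n*(23 - 34*x) + 45*x - 90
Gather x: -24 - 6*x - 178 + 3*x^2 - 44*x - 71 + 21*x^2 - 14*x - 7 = 24*x^2 - 64*x - 280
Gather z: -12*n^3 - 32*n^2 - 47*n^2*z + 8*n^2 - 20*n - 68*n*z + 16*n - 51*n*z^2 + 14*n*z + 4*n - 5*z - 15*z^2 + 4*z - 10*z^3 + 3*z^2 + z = -12*n^3 - 24*n^2 - 10*z^3 + z^2*(-51*n - 12) + z*(-47*n^2 - 54*n)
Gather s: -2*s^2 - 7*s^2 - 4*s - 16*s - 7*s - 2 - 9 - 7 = -9*s^2 - 27*s - 18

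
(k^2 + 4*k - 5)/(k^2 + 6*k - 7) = (k + 5)/(k + 7)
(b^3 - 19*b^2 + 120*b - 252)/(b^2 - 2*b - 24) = (b^2 - 13*b + 42)/(b + 4)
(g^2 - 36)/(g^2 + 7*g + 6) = (g - 6)/(g + 1)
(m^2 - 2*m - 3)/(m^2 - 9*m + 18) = (m + 1)/(m - 6)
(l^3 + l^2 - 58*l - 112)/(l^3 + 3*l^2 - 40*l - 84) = (l - 8)/(l - 6)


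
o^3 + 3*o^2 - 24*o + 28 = (o - 2)^2*(o + 7)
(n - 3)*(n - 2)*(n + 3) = n^3 - 2*n^2 - 9*n + 18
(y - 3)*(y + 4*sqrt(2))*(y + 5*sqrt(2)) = y^3 - 3*y^2 + 9*sqrt(2)*y^2 - 27*sqrt(2)*y + 40*y - 120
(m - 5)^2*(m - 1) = m^3 - 11*m^2 + 35*m - 25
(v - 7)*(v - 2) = v^2 - 9*v + 14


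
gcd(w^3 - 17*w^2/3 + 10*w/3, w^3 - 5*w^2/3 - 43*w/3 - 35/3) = w - 5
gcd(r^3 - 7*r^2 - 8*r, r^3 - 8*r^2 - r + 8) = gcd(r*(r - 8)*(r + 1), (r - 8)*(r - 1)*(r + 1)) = r^2 - 7*r - 8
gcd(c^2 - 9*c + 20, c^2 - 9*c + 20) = c^2 - 9*c + 20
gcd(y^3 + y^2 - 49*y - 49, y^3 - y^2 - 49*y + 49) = y^2 - 49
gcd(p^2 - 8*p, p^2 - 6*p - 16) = p - 8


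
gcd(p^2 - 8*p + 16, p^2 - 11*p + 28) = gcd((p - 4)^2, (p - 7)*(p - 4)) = p - 4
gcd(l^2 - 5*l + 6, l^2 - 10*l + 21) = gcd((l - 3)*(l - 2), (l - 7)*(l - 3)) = l - 3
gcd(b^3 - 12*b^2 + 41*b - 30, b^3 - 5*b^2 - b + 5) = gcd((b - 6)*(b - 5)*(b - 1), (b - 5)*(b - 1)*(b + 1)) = b^2 - 6*b + 5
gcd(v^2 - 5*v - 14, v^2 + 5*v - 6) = 1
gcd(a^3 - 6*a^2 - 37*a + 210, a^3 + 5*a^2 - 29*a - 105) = a - 5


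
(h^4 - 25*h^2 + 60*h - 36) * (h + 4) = h^5 + 4*h^4 - 25*h^3 - 40*h^2 + 204*h - 144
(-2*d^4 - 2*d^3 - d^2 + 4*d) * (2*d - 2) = -4*d^5 + 2*d^3 + 10*d^2 - 8*d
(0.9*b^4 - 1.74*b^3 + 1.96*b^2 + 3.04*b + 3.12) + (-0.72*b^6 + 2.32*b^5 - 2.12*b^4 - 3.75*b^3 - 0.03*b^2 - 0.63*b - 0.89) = -0.72*b^6 + 2.32*b^5 - 1.22*b^4 - 5.49*b^3 + 1.93*b^2 + 2.41*b + 2.23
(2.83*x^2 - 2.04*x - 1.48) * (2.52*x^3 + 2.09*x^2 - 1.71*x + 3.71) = 7.1316*x^5 + 0.773899999999999*x^4 - 12.8325*x^3 + 10.8945*x^2 - 5.0376*x - 5.4908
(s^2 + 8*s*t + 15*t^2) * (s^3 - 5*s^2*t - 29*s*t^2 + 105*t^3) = s^5 + 3*s^4*t - 54*s^3*t^2 - 202*s^2*t^3 + 405*s*t^4 + 1575*t^5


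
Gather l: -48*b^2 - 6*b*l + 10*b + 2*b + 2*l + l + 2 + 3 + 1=-48*b^2 + 12*b + l*(3 - 6*b) + 6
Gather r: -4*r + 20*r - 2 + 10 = 16*r + 8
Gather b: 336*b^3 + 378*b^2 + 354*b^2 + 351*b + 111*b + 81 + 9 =336*b^3 + 732*b^2 + 462*b + 90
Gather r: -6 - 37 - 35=-78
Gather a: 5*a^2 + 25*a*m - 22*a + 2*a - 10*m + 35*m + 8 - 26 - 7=5*a^2 + a*(25*m - 20) + 25*m - 25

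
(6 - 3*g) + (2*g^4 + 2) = 2*g^4 - 3*g + 8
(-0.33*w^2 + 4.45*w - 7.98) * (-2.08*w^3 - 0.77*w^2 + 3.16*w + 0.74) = 0.6864*w^5 - 9.0019*w^4 + 12.1291*w^3 + 19.9624*w^2 - 21.9238*w - 5.9052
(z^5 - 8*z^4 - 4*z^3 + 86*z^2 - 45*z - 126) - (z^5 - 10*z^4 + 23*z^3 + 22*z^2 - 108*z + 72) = 2*z^4 - 27*z^3 + 64*z^2 + 63*z - 198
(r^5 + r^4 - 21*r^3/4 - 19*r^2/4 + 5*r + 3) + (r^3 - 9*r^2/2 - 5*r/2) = r^5 + r^4 - 17*r^3/4 - 37*r^2/4 + 5*r/2 + 3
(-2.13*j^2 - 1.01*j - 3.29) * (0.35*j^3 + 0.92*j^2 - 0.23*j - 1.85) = -0.7455*j^5 - 2.3131*j^4 - 1.5908*j^3 + 1.146*j^2 + 2.6252*j + 6.0865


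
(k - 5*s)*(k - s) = k^2 - 6*k*s + 5*s^2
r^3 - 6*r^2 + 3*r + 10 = (r - 5)*(r - 2)*(r + 1)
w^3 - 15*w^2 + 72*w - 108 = (w - 6)^2*(w - 3)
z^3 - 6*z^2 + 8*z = z*(z - 4)*(z - 2)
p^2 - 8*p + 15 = (p - 5)*(p - 3)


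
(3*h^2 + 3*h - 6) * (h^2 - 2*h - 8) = 3*h^4 - 3*h^3 - 36*h^2 - 12*h + 48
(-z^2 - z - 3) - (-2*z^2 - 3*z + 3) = z^2 + 2*z - 6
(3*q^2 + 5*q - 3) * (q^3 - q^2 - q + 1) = 3*q^5 + 2*q^4 - 11*q^3 + q^2 + 8*q - 3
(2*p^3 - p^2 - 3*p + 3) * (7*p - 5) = 14*p^4 - 17*p^3 - 16*p^2 + 36*p - 15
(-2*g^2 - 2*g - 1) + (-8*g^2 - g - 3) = -10*g^2 - 3*g - 4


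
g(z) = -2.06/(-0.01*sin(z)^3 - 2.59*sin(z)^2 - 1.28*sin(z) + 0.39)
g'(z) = -2.06*(0.03*sin(z)^2*cos(z) + 5.18*sin(z)*cos(z) + 1.28*cos(z))/(-0.01*sin(z)^3 - 2.59*sin(z)^2 - 1.28*sin(z) + 0.39)^2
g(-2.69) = -4.52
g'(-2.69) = -8.68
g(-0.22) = -3.77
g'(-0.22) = -1.02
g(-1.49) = 2.30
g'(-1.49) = 0.80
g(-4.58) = 0.60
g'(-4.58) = 0.15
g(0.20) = -61.68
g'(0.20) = -4181.45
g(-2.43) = -16.59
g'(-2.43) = -211.57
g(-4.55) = 0.60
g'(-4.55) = 0.18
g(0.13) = -11.41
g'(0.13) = -122.35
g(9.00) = 3.56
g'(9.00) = 19.21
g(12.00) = -6.19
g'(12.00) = 23.42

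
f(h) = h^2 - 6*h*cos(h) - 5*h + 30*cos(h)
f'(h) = 6*h*sin(h) + 2*h - 30*sin(h) - 6*cos(h) - 5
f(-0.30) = 31.97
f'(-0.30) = -1.93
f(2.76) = -18.66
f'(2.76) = 1.08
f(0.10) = 28.76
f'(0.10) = -13.71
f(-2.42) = -15.47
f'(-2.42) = 24.07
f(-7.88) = 99.48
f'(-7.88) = 56.65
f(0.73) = 15.97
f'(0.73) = -25.10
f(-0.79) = 29.03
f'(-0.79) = 13.87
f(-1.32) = 17.75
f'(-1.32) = 27.60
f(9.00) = 57.87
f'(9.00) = 28.36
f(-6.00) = 129.37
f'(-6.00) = -41.20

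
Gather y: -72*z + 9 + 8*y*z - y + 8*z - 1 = y*(8*z - 1) - 64*z + 8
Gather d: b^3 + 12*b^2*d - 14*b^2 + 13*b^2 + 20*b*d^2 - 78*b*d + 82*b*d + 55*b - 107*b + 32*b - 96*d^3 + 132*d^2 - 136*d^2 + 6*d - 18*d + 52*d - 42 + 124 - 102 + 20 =b^3 - b^2 - 20*b - 96*d^3 + d^2*(20*b - 4) + d*(12*b^2 + 4*b + 40)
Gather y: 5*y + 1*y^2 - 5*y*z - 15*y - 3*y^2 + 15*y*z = -2*y^2 + y*(10*z - 10)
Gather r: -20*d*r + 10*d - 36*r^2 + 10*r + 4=10*d - 36*r^2 + r*(10 - 20*d) + 4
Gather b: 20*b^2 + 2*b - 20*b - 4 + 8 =20*b^2 - 18*b + 4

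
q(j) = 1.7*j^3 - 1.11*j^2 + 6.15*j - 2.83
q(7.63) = 734.61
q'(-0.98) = 13.22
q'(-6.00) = 203.07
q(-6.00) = -446.89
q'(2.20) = 25.95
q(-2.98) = -76.00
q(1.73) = 13.29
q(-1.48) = -19.87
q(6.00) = 361.31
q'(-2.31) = 38.49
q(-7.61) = -863.12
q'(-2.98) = 58.06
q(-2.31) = -43.91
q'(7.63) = 286.12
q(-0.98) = -11.52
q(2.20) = 23.43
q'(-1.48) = 20.61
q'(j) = 5.1*j^2 - 2.22*j + 6.15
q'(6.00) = 176.43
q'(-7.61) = 318.40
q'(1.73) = 17.57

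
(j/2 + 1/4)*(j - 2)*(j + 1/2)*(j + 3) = j^4/2 + j^3 - 19*j^2/8 - 23*j/8 - 3/4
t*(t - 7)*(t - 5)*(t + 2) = t^4 - 10*t^3 + 11*t^2 + 70*t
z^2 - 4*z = z*(z - 4)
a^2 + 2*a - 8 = (a - 2)*(a + 4)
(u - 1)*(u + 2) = u^2 + u - 2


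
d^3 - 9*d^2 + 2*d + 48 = (d - 8)*(d - 3)*(d + 2)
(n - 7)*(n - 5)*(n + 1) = n^3 - 11*n^2 + 23*n + 35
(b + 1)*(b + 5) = b^2 + 6*b + 5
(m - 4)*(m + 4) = m^2 - 16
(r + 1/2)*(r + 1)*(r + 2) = r^3 + 7*r^2/2 + 7*r/2 + 1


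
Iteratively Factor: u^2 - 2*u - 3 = (u + 1)*(u - 3)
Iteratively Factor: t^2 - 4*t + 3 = (t - 3)*(t - 1)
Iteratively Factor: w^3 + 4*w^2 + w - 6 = (w + 2)*(w^2 + 2*w - 3) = (w + 2)*(w + 3)*(w - 1)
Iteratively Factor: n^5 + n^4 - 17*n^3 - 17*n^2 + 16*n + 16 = (n - 4)*(n^4 + 5*n^3 + 3*n^2 - 5*n - 4) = (n - 4)*(n + 1)*(n^3 + 4*n^2 - n - 4) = (n - 4)*(n + 1)^2*(n^2 + 3*n - 4) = (n - 4)*(n + 1)^2*(n + 4)*(n - 1)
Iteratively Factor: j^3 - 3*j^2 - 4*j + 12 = (j - 2)*(j^2 - j - 6) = (j - 3)*(j - 2)*(j + 2)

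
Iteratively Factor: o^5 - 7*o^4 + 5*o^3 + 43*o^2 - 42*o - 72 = (o - 3)*(o^4 - 4*o^3 - 7*o^2 + 22*o + 24) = (o - 3)^2*(o^3 - o^2 - 10*o - 8) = (o - 3)^2*(o + 1)*(o^2 - 2*o - 8) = (o - 3)^2*(o + 1)*(o + 2)*(o - 4)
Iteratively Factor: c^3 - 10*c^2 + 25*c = (c - 5)*(c^2 - 5*c) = c*(c - 5)*(c - 5)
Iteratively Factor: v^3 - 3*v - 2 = (v - 2)*(v^2 + 2*v + 1) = (v - 2)*(v + 1)*(v + 1)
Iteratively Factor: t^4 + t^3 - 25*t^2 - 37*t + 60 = (t + 4)*(t^3 - 3*t^2 - 13*t + 15) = (t - 5)*(t + 4)*(t^2 + 2*t - 3) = (t - 5)*(t + 3)*(t + 4)*(t - 1)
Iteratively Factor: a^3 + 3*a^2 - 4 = (a - 1)*(a^2 + 4*a + 4) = (a - 1)*(a + 2)*(a + 2)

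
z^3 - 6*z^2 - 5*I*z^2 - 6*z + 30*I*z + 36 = (z - 6)*(z - 3*I)*(z - 2*I)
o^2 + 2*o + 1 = (o + 1)^2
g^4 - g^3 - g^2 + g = g*(g - 1)^2*(g + 1)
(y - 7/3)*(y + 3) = y^2 + 2*y/3 - 7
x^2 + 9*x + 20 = (x + 4)*(x + 5)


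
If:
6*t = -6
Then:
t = -1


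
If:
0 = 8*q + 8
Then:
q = -1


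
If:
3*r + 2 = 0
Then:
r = -2/3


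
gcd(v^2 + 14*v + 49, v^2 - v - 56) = v + 7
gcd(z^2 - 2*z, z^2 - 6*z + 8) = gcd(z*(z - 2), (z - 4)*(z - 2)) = z - 2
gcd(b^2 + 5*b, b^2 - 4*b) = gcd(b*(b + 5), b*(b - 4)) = b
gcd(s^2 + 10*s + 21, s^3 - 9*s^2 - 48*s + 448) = s + 7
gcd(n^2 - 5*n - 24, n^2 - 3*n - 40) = n - 8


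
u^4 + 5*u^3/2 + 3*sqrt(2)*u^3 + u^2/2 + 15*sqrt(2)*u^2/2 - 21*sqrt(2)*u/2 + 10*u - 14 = (u - 1)*(u + 7/2)*(u + sqrt(2))*(u + 2*sqrt(2))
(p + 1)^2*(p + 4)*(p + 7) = p^4 + 13*p^3 + 51*p^2 + 67*p + 28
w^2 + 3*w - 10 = (w - 2)*(w + 5)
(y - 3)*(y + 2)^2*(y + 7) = y^4 + 8*y^3 - y^2 - 68*y - 84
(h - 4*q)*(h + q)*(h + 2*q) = h^3 - h^2*q - 10*h*q^2 - 8*q^3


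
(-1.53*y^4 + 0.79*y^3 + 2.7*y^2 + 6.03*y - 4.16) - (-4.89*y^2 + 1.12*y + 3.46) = -1.53*y^4 + 0.79*y^3 + 7.59*y^2 + 4.91*y - 7.62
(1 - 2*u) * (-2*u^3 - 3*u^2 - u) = 4*u^4 + 4*u^3 - u^2 - u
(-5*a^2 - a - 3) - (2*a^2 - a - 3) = -7*a^2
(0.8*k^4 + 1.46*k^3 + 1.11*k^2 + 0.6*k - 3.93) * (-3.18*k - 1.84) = -2.544*k^5 - 6.1148*k^4 - 6.2162*k^3 - 3.9504*k^2 + 11.3934*k + 7.2312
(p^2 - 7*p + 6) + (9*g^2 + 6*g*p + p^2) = 9*g^2 + 6*g*p + 2*p^2 - 7*p + 6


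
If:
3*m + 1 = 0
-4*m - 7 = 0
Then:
No Solution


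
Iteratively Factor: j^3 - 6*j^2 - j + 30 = (j + 2)*(j^2 - 8*j + 15) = (j - 3)*(j + 2)*(j - 5)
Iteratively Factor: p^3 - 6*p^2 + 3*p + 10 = (p - 2)*(p^2 - 4*p - 5) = (p - 2)*(p + 1)*(p - 5)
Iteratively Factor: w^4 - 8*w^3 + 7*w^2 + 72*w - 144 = (w - 3)*(w^3 - 5*w^2 - 8*w + 48) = (w - 4)*(w - 3)*(w^2 - w - 12) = (w - 4)*(w - 3)*(w + 3)*(w - 4)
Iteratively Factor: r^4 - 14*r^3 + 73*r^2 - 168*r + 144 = (r - 3)*(r^3 - 11*r^2 + 40*r - 48) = (r - 4)*(r - 3)*(r^2 - 7*r + 12) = (r - 4)*(r - 3)^2*(r - 4)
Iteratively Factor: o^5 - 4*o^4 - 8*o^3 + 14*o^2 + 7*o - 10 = (o - 1)*(o^4 - 3*o^3 - 11*o^2 + 3*o + 10) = (o - 1)^2*(o^3 - 2*o^2 - 13*o - 10) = (o - 5)*(o - 1)^2*(o^2 + 3*o + 2) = (o - 5)*(o - 1)^2*(o + 1)*(o + 2)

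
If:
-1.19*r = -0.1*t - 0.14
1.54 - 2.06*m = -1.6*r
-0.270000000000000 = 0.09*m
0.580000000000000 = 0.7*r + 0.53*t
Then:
No Solution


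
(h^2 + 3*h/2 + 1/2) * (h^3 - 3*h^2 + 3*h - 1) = h^5 - 3*h^4/2 - h^3 + 2*h^2 - 1/2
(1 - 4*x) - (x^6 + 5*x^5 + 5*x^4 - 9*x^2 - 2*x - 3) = -x^6 - 5*x^5 - 5*x^4 + 9*x^2 - 2*x + 4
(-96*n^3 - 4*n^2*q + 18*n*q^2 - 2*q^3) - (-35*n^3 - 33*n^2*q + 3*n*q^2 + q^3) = -61*n^3 + 29*n^2*q + 15*n*q^2 - 3*q^3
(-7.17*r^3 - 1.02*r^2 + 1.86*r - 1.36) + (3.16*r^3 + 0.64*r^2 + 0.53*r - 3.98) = -4.01*r^3 - 0.38*r^2 + 2.39*r - 5.34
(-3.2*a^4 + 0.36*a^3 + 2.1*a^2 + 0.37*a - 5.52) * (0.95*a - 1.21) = -3.04*a^5 + 4.214*a^4 + 1.5594*a^3 - 2.1895*a^2 - 5.6917*a + 6.6792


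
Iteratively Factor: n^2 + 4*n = (n)*(n + 4)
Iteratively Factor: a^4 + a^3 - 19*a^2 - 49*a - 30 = (a + 2)*(a^3 - a^2 - 17*a - 15) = (a + 2)*(a + 3)*(a^2 - 4*a - 5) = (a - 5)*(a + 2)*(a + 3)*(a + 1)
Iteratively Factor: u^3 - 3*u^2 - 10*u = (u + 2)*(u^2 - 5*u) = (u - 5)*(u + 2)*(u)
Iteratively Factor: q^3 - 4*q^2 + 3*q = (q - 1)*(q^2 - 3*q) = (q - 3)*(q - 1)*(q)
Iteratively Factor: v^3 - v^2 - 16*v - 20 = (v + 2)*(v^2 - 3*v - 10) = (v + 2)^2*(v - 5)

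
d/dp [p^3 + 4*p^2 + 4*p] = 3*p^2 + 8*p + 4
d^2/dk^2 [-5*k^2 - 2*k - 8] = -10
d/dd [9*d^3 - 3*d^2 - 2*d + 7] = 27*d^2 - 6*d - 2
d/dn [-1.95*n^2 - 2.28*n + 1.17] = -3.9*n - 2.28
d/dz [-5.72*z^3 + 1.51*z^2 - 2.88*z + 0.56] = -17.16*z^2 + 3.02*z - 2.88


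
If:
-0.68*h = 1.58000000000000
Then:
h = -2.32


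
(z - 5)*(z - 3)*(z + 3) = z^3 - 5*z^2 - 9*z + 45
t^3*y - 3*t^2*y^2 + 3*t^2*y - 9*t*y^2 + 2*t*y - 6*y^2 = (t + 2)*(t - 3*y)*(t*y + y)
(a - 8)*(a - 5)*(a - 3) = a^3 - 16*a^2 + 79*a - 120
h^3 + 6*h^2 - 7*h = h*(h - 1)*(h + 7)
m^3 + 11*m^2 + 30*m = m*(m + 5)*(m + 6)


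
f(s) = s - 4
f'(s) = 1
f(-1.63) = -5.63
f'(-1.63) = 1.00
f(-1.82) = -5.82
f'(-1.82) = 1.00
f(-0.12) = -4.12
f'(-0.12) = 1.00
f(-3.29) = -7.29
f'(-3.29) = 1.00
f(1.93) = -2.07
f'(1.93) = 1.00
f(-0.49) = -4.49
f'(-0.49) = 1.00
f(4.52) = 0.52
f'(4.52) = 1.00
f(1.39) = -2.61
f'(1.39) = 1.00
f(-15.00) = -19.00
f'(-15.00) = 1.00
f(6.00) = 2.00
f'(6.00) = 1.00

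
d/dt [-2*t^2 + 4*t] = 4 - 4*t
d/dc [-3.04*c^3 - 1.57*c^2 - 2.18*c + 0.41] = -9.12*c^2 - 3.14*c - 2.18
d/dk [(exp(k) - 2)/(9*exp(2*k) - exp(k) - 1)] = (-(exp(k) - 2)*(18*exp(k) - 1) + 9*exp(2*k) - exp(k) - 1)*exp(k)/(-9*exp(2*k) + exp(k) + 1)^2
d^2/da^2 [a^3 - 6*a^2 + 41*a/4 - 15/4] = 6*a - 12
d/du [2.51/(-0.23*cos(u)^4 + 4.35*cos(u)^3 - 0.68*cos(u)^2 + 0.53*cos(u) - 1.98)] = (-2.3092*cos(u)^3 + 32.7555*cos(u)^2 - 3.4136*cos(u) + 1.3303)*sin(u)/(0.23*cos(u)^4 - 4.35*cos(u)^3 + 0.68*cos(u)^2 - 0.53*cos(u) + 1.98)^2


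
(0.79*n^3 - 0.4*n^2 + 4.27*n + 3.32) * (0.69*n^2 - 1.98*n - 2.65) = 0.5451*n^5 - 1.8402*n^4 + 1.6448*n^3 - 5.1038*n^2 - 17.8891*n - 8.798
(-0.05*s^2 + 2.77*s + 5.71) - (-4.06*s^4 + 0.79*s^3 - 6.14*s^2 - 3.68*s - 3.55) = 4.06*s^4 - 0.79*s^3 + 6.09*s^2 + 6.45*s + 9.26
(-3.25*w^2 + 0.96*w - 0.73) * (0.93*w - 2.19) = -3.0225*w^3 + 8.0103*w^2 - 2.7813*w + 1.5987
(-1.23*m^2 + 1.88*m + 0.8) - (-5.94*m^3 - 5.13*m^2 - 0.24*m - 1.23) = 5.94*m^3 + 3.9*m^2 + 2.12*m + 2.03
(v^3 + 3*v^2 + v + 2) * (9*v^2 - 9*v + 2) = 9*v^5 + 18*v^4 - 16*v^3 + 15*v^2 - 16*v + 4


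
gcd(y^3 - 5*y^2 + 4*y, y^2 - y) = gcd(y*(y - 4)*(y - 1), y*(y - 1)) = y^2 - y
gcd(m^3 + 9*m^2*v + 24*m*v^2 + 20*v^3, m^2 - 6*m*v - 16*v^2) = m + 2*v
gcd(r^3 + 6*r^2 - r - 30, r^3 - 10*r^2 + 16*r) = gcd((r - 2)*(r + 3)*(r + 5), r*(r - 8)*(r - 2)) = r - 2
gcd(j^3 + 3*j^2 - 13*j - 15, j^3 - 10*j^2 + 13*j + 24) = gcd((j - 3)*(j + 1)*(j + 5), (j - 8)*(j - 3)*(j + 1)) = j^2 - 2*j - 3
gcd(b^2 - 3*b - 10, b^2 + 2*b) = b + 2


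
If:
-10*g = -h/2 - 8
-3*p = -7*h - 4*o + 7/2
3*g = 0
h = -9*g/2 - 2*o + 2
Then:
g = 0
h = -16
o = 9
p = -53/2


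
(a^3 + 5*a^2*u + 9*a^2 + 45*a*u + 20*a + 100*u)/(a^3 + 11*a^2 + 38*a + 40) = (a + 5*u)/(a + 2)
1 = 1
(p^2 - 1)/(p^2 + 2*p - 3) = (p + 1)/(p + 3)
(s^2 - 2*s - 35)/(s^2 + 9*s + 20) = (s - 7)/(s + 4)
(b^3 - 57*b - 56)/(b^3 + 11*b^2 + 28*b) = (b^2 - 7*b - 8)/(b*(b + 4))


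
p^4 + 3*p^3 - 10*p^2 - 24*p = p*(p - 3)*(p + 2)*(p + 4)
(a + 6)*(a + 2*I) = a^2 + 6*a + 2*I*a + 12*I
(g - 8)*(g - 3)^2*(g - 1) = g^4 - 15*g^3 + 71*g^2 - 129*g + 72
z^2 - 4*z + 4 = (z - 2)^2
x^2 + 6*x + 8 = (x + 2)*(x + 4)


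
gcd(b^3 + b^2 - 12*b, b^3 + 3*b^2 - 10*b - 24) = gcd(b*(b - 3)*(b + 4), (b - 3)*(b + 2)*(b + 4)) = b^2 + b - 12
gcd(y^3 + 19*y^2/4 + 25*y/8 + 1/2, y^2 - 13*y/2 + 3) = 1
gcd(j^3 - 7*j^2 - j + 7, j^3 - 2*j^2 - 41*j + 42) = j^2 - 8*j + 7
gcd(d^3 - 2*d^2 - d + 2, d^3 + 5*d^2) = 1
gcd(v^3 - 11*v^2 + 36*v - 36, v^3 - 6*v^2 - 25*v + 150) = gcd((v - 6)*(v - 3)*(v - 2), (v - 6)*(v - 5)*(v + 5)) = v - 6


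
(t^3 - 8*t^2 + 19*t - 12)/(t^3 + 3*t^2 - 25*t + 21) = (t - 4)/(t + 7)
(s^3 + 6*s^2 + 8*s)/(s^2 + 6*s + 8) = s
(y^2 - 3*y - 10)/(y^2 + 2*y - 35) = (y + 2)/(y + 7)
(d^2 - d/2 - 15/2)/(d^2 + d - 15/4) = 2*(d - 3)/(2*d - 3)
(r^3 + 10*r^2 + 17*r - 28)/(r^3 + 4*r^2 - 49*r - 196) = (r - 1)/(r - 7)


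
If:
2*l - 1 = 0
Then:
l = 1/2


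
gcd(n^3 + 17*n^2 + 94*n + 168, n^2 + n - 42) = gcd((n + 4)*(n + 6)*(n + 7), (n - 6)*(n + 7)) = n + 7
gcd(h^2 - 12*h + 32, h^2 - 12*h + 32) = h^2 - 12*h + 32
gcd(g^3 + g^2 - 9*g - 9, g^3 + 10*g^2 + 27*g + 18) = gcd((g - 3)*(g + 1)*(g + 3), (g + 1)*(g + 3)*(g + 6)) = g^2 + 4*g + 3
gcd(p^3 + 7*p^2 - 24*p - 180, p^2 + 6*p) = p + 6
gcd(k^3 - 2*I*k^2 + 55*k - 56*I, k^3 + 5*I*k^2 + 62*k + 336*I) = k^2 - I*k + 56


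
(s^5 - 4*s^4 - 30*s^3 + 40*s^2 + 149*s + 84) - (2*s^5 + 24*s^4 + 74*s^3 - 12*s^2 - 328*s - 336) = -s^5 - 28*s^4 - 104*s^3 + 52*s^2 + 477*s + 420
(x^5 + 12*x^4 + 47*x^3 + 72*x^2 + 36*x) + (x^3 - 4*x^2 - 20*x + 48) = x^5 + 12*x^4 + 48*x^3 + 68*x^2 + 16*x + 48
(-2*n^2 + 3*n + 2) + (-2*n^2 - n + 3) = -4*n^2 + 2*n + 5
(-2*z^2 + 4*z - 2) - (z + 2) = -2*z^2 + 3*z - 4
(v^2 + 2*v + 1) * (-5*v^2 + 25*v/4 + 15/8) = -5*v^4 - 15*v^3/4 + 75*v^2/8 + 10*v + 15/8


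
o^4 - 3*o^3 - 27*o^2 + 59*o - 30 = (o - 6)*(o - 1)^2*(o + 5)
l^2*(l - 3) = l^3 - 3*l^2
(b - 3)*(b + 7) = b^2 + 4*b - 21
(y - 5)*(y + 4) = y^2 - y - 20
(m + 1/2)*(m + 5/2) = m^2 + 3*m + 5/4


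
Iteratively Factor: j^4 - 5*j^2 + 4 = (j + 2)*(j^3 - 2*j^2 - j + 2) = (j + 1)*(j + 2)*(j^2 - 3*j + 2) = (j - 2)*(j + 1)*(j + 2)*(j - 1)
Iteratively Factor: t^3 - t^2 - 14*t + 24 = (t + 4)*(t^2 - 5*t + 6) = (t - 2)*(t + 4)*(t - 3)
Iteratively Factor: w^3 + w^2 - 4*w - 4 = (w + 1)*(w^2 - 4) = (w - 2)*(w + 1)*(w + 2)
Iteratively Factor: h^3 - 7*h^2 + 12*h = (h - 4)*(h^2 - 3*h) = (h - 4)*(h - 3)*(h)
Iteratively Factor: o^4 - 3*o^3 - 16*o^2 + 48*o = (o)*(o^3 - 3*o^2 - 16*o + 48) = o*(o - 3)*(o^2 - 16) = o*(o - 3)*(o + 4)*(o - 4)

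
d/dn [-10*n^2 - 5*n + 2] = -20*n - 5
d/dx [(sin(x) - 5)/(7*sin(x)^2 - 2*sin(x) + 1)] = (-7*sin(x)^2 + 70*sin(x) - 9)*cos(x)/(7*sin(x)^2 - 2*sin(x) + 1)^2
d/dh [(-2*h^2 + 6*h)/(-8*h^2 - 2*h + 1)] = 2*(26*h^2 - 2*h + 3)/(64*h^4 + 32*h^3 - 12*h^2 - 4*h + 1)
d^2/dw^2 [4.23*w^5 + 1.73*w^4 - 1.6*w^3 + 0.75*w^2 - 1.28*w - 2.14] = 84.6*w^3 + 20.76*w^2 - 9.6*w + 1.5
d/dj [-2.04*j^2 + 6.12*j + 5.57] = 6.12 - 4.08*j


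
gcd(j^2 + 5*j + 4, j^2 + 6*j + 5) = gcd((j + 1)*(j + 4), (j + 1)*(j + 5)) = j + 1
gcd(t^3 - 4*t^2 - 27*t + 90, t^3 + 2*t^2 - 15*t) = t^2 + 2*t - 15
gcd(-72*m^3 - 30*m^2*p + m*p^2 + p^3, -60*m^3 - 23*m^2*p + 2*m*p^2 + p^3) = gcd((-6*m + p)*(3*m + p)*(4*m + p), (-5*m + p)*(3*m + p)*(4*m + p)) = 12*m^2 + 7*m*p + p^2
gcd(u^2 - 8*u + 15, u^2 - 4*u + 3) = u - 3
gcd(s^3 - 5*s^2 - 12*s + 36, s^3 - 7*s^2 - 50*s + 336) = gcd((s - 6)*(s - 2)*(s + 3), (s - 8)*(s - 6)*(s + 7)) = s - 6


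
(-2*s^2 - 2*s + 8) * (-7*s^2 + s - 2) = 14*s^4 + 12*s^3 - 54*s^2 + 12*s - 16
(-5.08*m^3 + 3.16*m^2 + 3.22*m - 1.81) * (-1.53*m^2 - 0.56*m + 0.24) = 7.7724*m^5 - 1.99*m^4 - 7.9154*m^3 + 1.7245*m^2 + 1.7864*m - 0.4344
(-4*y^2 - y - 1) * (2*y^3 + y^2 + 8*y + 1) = -8*y^5 - 6*y^4 - 35*y^3 - 13*y^2 - 9*y - 1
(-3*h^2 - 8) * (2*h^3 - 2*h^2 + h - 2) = -6*h^5 + 6*h^4 - 19*h^3 + 22*h^2 - 8*h + 16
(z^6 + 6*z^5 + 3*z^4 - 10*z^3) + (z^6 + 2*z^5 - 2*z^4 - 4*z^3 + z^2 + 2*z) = 2*z^6 + 8*z^5 + z^4 - 14*z^3 + z^2 + 2*z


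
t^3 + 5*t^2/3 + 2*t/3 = t*(t + 2/3)*(t + 1)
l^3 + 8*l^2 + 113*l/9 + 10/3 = (l + 1/3)*(l + 5/3)*(l + 6)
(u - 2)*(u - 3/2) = u^2 - 7*u/2 + 3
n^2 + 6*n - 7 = (n - 1)*(n + 7)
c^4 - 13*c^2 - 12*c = c*(c - 4)*(c + 1)*(c + 3)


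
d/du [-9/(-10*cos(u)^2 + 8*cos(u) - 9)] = 36*(5*cos(u) - 2)*sin(u)/(10*cos(u)^2 - 8*cos(u) + 9)^2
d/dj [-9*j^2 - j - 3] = -18*j - 1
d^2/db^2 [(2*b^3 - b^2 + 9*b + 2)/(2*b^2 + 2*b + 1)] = 2*(44*b^3 + 42*b^2 - 24*b - 15)/(8*b^6 + 24*b^5 + 36*b^4 + 32*b^3 + 18*b^2 + 6*b + 1)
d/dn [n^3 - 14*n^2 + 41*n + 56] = 3*n^2 - 28*n + 41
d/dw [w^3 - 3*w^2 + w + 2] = 3*w^2 - 6*w + 1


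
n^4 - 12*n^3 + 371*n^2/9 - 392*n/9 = n*(n - 7)*(n - 8/3)*(n - 7/3)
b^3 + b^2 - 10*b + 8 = (b - 2)*(b - 1)*(b + 4)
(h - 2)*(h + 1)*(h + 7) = h^3 + 6*h^2 - 9*h - 14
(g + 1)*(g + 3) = g^2 + 4*g + 3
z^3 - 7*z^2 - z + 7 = (z - 7)*(z - 1)*(z + 1)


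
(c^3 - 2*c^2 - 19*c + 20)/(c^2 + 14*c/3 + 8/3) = 3*(c^2 - 6*c + 5)/(3*c + 2)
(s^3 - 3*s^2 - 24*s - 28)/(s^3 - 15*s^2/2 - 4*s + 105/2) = 2*(s^2 + 4*s + 4)/(2*s^2 - s - 15)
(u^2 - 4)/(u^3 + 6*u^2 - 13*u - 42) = (u - 2)/(u^2 + 4*u - 21)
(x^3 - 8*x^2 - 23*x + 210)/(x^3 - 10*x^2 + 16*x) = (x^3 - 8*x^2 - 23*x + 210)/(x*(x^2 - 10*x + 16))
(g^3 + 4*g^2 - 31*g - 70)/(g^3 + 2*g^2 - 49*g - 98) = (g - 5)/(g - 7)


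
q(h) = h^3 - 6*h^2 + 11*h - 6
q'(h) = 3*h^2 - 12*h + 11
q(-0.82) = -19.61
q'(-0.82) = 22.86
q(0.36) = -2.77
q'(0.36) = 7.07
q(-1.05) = -25.32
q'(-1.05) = 26.91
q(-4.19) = -230.99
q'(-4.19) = 113.95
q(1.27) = 0.34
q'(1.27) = 0.60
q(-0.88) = -21.01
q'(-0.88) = 23.88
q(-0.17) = -8.05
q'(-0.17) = 13.13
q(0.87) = -0.31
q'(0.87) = 2.83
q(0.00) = -6.00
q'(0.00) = 11.00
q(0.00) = -6.00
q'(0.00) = 11.00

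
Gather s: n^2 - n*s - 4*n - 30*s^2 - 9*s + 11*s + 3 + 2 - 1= n^2 - 4*n - 30*s^2 + s*(2 - n) + 4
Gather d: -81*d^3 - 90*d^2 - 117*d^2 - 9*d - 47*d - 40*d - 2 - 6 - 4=-81*d^3 - 207*d^2 - 96*d - 12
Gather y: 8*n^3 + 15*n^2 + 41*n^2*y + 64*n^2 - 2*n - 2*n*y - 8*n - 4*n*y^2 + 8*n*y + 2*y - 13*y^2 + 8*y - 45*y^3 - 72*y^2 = 8*n^3 + 79*n^2 - 10*n - 45*y^3 + y^2*(-4*n - 85) + y*(41*n^2 + 6*n + 10)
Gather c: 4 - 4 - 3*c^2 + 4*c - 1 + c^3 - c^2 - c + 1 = c^3 - 4*c^2 + 3*c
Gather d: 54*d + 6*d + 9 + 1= 60*d + 10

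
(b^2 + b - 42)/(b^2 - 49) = (b - 6)/(b - 7)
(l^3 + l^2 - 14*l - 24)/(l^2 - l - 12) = l + 2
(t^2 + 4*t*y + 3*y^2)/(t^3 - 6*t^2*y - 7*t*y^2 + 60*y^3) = (t + y)/(t^2 - 9*t*y + 20*y^2)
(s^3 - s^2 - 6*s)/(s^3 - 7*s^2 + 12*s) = (s + 2)/(s - 4)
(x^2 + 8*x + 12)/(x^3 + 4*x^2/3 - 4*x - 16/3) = 3*(x + 6)/(3*x^2 - 2*x - 8)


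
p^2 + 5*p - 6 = (p - 1)*(p + 6)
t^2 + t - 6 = (t - 2)*(t + 3)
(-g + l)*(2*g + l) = -2*g^2 + g*l + l^2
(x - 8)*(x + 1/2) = x^2 - 15*x/2 - 4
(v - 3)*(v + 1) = v^2 - 2*v - 3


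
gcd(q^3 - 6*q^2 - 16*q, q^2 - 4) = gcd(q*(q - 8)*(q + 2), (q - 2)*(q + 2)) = q + 2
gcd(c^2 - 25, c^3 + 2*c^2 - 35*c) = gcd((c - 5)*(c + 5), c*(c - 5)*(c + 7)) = c - 5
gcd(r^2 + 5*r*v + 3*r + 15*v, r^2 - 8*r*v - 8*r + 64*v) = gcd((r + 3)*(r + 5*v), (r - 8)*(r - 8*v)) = 1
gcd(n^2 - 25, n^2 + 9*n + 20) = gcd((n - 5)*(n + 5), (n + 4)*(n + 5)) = n + 5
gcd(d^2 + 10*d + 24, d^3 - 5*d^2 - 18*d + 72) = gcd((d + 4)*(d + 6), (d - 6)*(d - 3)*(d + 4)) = d + 4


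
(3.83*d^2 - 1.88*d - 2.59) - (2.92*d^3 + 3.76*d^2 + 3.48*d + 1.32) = -2.92*d^3 + 0.0700000000000003*d^2 - 5.36*d - 3.91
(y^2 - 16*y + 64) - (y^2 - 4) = 68 - 16*y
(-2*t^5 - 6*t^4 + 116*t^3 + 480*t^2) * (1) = -2*t^5 - 6*t^4 + 116*t^3 + 480*t^2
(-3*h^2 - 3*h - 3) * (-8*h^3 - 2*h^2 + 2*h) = 24*h^5 + 30*h^4 + 24*h^3 - 6*h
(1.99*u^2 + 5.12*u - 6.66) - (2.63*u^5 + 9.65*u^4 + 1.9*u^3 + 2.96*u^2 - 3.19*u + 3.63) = -2.63*u^5 - 9.65*u^4 - 1.9*u^3 - 0.97*u^2 + 8.31*u - 10.29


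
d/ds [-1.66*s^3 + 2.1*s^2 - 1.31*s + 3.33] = -4.98*s^2 + 4.2*s - 1.31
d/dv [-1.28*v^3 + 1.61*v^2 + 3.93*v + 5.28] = -3.84*v^2 + 3.22*v + 3.93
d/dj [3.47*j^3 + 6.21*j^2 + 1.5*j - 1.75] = 10.41*j^2 + 12.42*j + 1.5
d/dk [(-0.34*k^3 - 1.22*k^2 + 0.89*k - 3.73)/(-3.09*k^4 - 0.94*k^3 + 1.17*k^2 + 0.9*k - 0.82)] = (-1.0506*k^6 - 7.5396*k^5 + 6.7057*k^4 - 45.0416*k^3 - 11.8215*k^2 + 10.729*k + 2.6272)/(9.5481*k^8 + 5.8092*k^7 - 6.347*k^6 - 7.7616*k^5 + 4.7445*k^4 + 3.6476*k^3 - 1.1088*k^2 - 1.476*k + 0.6724)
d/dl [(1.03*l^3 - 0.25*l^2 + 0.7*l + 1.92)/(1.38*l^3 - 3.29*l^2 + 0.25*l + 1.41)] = (-3.0437*l^4 - 1.417*l^3 - 1.3514*l^2 + 11.9286*l + 0.507)/(1.9044*l^6 - 9.0804*l^5 + 11.5141*l^4 + 2.2466*l^3 - 9.2153*l^2 + 0.705*l + 1.9881)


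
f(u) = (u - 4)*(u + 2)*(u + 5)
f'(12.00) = 486.00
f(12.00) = 1904.00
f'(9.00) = 279.00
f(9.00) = 770.00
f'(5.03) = 88.08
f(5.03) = 72.63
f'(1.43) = -3.29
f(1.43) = -56.68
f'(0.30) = -15.93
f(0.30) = -45.10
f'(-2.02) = -17.88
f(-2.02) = 0.36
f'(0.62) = -13.13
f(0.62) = -49.77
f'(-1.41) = -20.50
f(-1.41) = -11.46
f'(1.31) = -4.99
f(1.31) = -56.18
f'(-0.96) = -21.00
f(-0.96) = -20.84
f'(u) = (u - 4)*(u + 2) + (u - 4)*(u + 5) + (u + 2)*(u + 5)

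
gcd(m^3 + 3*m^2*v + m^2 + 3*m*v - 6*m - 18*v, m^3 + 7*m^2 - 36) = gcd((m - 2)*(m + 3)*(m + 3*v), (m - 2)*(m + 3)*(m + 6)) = m^2 + m - 6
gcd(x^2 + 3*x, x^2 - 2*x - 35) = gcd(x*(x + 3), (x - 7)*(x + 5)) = 1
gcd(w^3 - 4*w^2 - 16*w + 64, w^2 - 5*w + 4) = w - 4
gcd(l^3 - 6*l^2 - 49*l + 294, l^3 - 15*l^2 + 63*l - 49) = l - 7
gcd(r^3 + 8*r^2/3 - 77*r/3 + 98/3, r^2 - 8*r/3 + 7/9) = r - 7/3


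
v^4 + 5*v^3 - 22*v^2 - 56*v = v*(v - 4)*(v + 2)*(v + 7)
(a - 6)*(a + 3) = a^2 - 3*a - 18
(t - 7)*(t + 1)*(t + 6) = t^3 - 43*t - 42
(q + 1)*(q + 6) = q^2 + 7*q + 6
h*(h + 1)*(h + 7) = h^3 + 8*h^2 + 7*h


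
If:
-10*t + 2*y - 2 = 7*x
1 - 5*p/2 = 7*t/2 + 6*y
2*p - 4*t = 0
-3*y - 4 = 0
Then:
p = 36/17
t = 18/17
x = -778/357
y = -4/3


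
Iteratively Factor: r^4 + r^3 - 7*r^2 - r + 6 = (r - 1)*(r^3 + 2*r^2 - 5*r - 6) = (r - 2)*(r - 1)*(r^2 + 4*r + 3) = (r - 2)*(r - 1)*(r + 3)*(r + 1)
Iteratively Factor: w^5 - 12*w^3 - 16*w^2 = (w)*(w^4 - 12*w^2 - 16*w) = w*(w + 2)*(w^3 - 2*w^2 - 8*w) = w*(w + 2)^2*(w^2 - 4*w) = w*(w - 4)*(w + 2)^2*(w)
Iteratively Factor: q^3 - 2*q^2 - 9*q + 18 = (q - 2)*(q^2 - 9) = (q - 2)*(q + 3)*(q - 3)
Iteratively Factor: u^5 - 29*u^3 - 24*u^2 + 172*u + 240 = (u - 3)*(u^4 + 3*u^3 - 20*u^2 - 84*u - 80) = (u - 3)*(u + 2)*(u^3 + u^2 - 22*u - 40) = (u - 5)*(u - 3)*(u + 2)*(u^2 + 6*u + 8) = (u - 5)*(u - 3)*(u + 2)*(u + 4)*(u + 2)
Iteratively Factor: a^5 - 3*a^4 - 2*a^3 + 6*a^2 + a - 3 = (a + 1)*(a^4 - 4*a^3 + 2*a^2 + 4*a - 3) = (a + 1)^2*(a^3 - 5*a^2 + 7*a - 3) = (a - 1)*(a + 1)^2*(a^2 - 4*a + 3) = (a - 3)*(a - 1)*(a + 1)^2*(a - 1)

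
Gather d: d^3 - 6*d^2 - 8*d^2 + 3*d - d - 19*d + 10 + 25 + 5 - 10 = d^3 - 14*d^2 - 17*d + 30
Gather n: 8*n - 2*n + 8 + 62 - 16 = 6*n + 54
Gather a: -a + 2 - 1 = 1 - a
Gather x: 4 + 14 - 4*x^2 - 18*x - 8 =-4*x^2 - 18*x + 10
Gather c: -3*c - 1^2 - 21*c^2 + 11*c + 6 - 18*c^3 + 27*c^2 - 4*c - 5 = -18*c^3 + 6*c^2 + 4*c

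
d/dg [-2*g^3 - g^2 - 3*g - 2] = -6*g^2 - 2*g - 3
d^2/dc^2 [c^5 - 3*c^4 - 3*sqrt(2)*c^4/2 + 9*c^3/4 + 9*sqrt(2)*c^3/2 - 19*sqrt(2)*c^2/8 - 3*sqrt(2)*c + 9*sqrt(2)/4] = 20*c^3 - 36*c^2 - 18*sqrt(2)*c^2 + 27*c/2 + 27*sqrt(2)*c - 19*sqrt(2)/4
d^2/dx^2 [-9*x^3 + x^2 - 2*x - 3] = 2 - 54*x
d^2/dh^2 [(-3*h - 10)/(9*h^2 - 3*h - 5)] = 18*(9*(h + 1)*(-9*h^2 + 3*h + 5) + (3*h + 10)*(6*h - 1)^2)/(-9*h^2 + 3*h + 5)^3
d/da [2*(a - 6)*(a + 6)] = 4*a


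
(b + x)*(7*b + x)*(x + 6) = 7*b^2*x + 42*b^2 + 8*b*x^2 + 48*b*x + x^3 + 6*x^2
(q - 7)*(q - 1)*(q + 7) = q^3 - q^2 - 49*q + 49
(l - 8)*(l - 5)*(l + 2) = l^3 - 11*l^2 + 14*l + 80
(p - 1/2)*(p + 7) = p^2 + 13*p/2 - 7/2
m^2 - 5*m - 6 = (m - 6)*(m + 1)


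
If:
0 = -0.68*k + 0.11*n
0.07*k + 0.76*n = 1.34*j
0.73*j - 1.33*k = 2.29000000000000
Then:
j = 6.43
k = 1.81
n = 11.17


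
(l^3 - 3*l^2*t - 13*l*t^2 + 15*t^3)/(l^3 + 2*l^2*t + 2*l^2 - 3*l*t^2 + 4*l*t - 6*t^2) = (l - 5*t)/(l + 2)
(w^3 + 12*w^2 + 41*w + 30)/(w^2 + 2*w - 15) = (w^2 + 7*w + 6)/(w - 3)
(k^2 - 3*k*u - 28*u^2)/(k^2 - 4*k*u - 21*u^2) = (k + 4*u)/(k + 3*u)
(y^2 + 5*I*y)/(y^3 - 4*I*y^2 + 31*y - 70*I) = y/(y^2 - 9*I*y - 14)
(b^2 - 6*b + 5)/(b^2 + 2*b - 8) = (b^2 - 6*b + 5)/(b^2 + 2*b - 8)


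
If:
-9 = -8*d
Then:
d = 9/8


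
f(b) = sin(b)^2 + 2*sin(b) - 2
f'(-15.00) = -0.53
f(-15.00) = -2.88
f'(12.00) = 0.78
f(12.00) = -2.79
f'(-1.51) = 0.00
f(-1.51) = -3.00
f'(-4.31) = -1.50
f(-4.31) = 0.69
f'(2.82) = -2.50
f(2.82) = -1.27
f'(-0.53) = 0.85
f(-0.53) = -2.76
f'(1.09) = 1.75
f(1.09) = 0.56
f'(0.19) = 2.33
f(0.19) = -1.59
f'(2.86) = -2.46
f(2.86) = -1.37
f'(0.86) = 2.29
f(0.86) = 0.09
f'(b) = 2*sin(b)*cos(b) + 2*cos(b)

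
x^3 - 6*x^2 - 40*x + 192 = (x - 8)*(x - 4)*(x + 6)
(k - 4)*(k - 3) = k^2 - 7*k + 12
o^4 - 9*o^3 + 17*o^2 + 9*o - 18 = (o - 6)*(o - 3)*(o - 1)*(o + 1)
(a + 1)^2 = a^2 + 2*a + 1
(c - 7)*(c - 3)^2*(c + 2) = c^4 - 11*c^3 + 25*c^2 + 39*c - 126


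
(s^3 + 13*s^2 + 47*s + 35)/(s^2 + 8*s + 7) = s + 5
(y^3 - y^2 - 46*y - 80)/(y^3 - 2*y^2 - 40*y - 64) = (y + 5)/(y + 4)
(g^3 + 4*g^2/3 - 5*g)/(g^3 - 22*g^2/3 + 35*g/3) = (3*g^2 + 4*g - 15)/(3*g^2 - 22*g + 35)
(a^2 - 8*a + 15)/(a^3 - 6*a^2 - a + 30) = 1/(a + 2)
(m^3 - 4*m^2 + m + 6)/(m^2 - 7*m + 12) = (m^2 - m - 2)/(m - 4)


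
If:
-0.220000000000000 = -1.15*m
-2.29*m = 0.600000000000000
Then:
No Solution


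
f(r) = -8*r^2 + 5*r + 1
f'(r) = 5 - 16*r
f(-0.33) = -1.52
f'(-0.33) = 10.28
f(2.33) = -30.78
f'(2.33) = -32.28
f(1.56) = -10.67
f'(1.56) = -19.96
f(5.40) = -205.28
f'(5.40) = -81.40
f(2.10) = -23.78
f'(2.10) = -28.60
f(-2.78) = -74.73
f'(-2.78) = 49.48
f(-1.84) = -35.28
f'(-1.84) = 34.44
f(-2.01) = -41.37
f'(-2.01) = 37.16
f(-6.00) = -317.00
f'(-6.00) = 101.00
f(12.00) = -1091.00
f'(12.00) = -187.00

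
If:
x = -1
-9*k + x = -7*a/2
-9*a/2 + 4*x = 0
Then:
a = -8/9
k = -37/81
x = -1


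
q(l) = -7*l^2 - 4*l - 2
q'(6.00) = -88.00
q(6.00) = -278.00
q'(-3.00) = 38.00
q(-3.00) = -53.00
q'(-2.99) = 37.86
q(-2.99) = -52.62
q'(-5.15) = 68.10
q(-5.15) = -167.06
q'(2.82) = -43.48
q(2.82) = -68.95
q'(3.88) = -58.32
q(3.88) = -122.90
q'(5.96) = -87.44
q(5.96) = -274.49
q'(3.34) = -50.76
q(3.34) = -93.45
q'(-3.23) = 41.22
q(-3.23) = -62.11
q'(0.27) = -7.78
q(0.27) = -3.59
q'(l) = -14*l - 4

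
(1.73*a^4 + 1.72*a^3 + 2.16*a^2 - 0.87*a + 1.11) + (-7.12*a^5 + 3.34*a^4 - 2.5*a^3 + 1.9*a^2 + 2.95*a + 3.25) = -7.12*a^5 + 5.07*a^4 - 0.78*a^3 + 4.06*a^2 + 2.08*a + 4.36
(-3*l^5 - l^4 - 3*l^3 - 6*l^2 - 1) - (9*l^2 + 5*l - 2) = -3*l^5 - l^4 - 3*l^3 - 15*l^2 - 5*l + 1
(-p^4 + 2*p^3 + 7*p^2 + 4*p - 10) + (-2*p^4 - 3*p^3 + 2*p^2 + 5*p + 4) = -3*p^4 - p^3 + 9*p^2 + 9*p - 6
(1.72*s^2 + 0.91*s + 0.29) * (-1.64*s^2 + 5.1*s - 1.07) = -2.8208*s^4 + 7.2796*s^3 + 2.325*s^2 + 0.5053*s - 0.3103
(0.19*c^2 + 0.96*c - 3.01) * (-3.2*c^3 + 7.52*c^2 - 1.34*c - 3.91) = -0.608*c^5 - 1.6432*c^4 + 16.5966*c^3 - 24.6645*c^2 + 0.2798*c + 11.7691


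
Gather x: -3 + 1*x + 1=x - 2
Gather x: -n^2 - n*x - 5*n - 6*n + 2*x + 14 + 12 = -n^2 - 11*n + x*(2 - n) + 26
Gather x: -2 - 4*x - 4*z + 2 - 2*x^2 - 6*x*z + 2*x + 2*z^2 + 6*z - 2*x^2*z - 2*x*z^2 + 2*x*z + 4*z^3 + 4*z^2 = x^2*(-2*z - 2) + x*(-2*z^2 - 4*z - 2) + 4*z^3 + 6*z^2 + 2*z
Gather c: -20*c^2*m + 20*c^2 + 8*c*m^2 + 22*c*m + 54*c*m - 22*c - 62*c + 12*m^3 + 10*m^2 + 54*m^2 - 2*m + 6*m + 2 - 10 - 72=c^2*(20 - 20*m) + c*(8*m^2 + 76*m - 84) + 12*m^3 + 64*m^2 + 4*m - 80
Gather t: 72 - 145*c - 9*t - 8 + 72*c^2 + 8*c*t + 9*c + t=72*c^2 - 136*c + t*(8*c - 8) + 64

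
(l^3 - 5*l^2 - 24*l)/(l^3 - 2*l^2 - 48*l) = (l + 3)/(l + 6)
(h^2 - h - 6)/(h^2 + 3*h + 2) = (h - 3)/(h + 1)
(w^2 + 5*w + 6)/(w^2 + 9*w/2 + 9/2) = 2*(w + 2)/(2*w + 3)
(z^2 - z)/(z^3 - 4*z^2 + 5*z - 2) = z/(z^2 - 3*z + 2)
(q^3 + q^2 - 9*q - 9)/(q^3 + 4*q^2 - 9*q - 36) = (q + 1)/(q + 4)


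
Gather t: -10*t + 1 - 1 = -10*t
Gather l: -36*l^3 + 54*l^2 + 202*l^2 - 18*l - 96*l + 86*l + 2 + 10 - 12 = -36*l^3 + 256*l^2 - 28*l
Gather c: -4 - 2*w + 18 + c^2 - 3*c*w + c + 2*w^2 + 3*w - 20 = c^2 + c*(1 - 3*w) + 2*w^2 + w - 6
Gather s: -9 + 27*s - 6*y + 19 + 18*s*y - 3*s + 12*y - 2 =s*(18*y + 24) + 6*y + 8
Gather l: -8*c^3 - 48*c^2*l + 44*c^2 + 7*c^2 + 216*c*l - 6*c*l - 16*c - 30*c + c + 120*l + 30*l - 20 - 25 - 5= -8*c^3 + 51*c^2 - 45*c + l*(-48*c^2 + 210*c + 150) - 50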